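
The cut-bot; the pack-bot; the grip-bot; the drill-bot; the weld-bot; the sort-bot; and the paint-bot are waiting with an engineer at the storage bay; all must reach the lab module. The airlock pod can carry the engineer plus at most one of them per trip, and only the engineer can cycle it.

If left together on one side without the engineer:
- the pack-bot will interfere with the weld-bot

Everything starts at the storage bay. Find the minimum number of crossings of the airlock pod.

Counting alone: the engineer can take at most 1 across per trip to the lab module, so moving all 7 needs at least 7 loaded trips out, with a return between consecutive ones — at least 13 crossings.
The plan below uses exactly 13 crossings, so it is optimal:
1. Engineer goes to the lab module with the pack-bot.
2. Engineer goes back to the storage bay alone.
3. Engineer goes to the lab module with the cut-bot.
4. Engineer goes back to the storage bay alone.
5. Engineer goes to the lab module with the grip-bot.
6. Engineer goes back to the storage bay alone.
7. Engineer goes to the lab module with the drill-bot.
8. Engineer goes back to the storage bay alone.
9. Engineer goes to the lab module with the sort-bot.
10. Engineer goes back to the storage bay alone.
11. Engineer goes to the lab module with the paint-bot.
12. Engineer goes back to the storage bay alone.
13. Engineer goes to the lab module with the weld-bot.

13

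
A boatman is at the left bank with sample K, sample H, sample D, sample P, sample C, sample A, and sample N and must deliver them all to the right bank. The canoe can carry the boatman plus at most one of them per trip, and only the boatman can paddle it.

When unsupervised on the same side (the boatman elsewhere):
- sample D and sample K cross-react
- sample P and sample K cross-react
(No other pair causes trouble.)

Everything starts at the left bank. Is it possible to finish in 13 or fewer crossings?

Counting alone: the boatman can take at most 1 across per trip to the right bank, so moving all 7 needs at least 7 loaded trips out, with a return between consecutive ones — at least 13 crossings.
The safety rule pushes this higher. Following every safe sequence of crossings, the most of the 7 that can be at the right bank as the canoe arrives there on crossing 13 is 6 — never all 7.
So the move cannot be finished within 13 crossings. (The shortest complete plan takes 15:)
1. Boatman goes to the right bank with sample K.
2. Boatman goes back to the left bank alone.
3. Boatman goes to the right bank with sample H.
4. Boatman goes back to the left bank alone.
5. Boatman goes to the right bank with sample D.
6. Boatman goes back to the left bank with sample K.
7. Boatman goes to the right bank with sample P.
8. Boatman goes back to the left bank alone.
9. Boatman goes to the right bank with sample C.
10. Boatman goes back to the left bank alone.
11. Boatman goes to the right bank with sample A.
12. Boatman goes back to the left bank alone.
13. Boatman goes to the right bank with sample N.
14. Boatman goes back to the left bank alone.
15. Boatman goes to the right bank with sample K.

No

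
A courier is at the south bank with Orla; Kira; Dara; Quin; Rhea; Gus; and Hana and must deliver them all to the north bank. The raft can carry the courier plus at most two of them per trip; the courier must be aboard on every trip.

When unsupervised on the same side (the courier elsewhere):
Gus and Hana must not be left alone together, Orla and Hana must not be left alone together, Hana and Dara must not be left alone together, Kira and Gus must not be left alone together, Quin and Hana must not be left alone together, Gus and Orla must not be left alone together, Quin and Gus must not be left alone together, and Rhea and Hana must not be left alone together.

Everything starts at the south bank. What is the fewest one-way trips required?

Counting alone: the courier can take at most 2 across per trip to the north bank, so moving all 7 needs at least 4 loaded trips out, with a return between consecutive ones — at least 7 crossings.
The safety rule pushes this higher. Following every safe sequence of crossings, the most of the 7 that can be at the north bank as the raft arrives there on crossings 7, 9 is 5, 6 respectively — never all 7.
So no plan with fewer than 11 crossings exists, and this one achieves 11:
1. Courier goes to the north bank with Gus and Hana.  [the south bank: Dara, Kira, Orla, Quin, Rhea | the north bank: Gus, Hana]
2. Courier goes back to the south bank with Gus.  [the south bank: Dara, Gus, Kira, Orla, Quin, Rhea | the north bank: Hana]
3. Courier goes to the north bank with Gus and Kira.  [the south bank: Dara, Orla, Quin, Rhea | the north bank: Gus, Hana, Kira]
4. Courier goes back to the south bank with Gus.  [the south bank: Dara, Gus, Orla, Quin, Rhea | the north bank: Hana, Kira]
5. Courier goes to the north bank with Orla and Quin.  [the south bank: Dara, Gus, Rhea | the north bank: Hana, Kira, Orla, Quin]
6. Courier goes back to the south bank with Hana.  [the south bank: Dara, Gus, Hana, Rhea | the north bank: Kira, Orla, Quin]
7. Courier goes to the north bank with Dara and Hana.  [the south bank: Gus, Rhea | the north bank: Dara, Hana, Kira, Orla, Quin]
8. Courier goes back to the south bank with Hana.  [the south bank: Gus, Hana, Rhea | the north bank: Dara, Kira, Orla, Quin]
9. Courier goes to the north bank with Gus and Rhea.  [the south bank: Hana | the north bank: Dara, Gus, Kira, Orla, Quin, Rhea]
10. Courier goes back to the south bank with Gus.  [the south bank: Gus, Hana | the north bank: Dara, Kira, Orla, Quin, Rhea]
11. Courier goes to the north bank with Gus and Hana.  [the south bank: — | the north bank: Dara, Gus, Hana, Kira, Orla, Quin, Rhea]

11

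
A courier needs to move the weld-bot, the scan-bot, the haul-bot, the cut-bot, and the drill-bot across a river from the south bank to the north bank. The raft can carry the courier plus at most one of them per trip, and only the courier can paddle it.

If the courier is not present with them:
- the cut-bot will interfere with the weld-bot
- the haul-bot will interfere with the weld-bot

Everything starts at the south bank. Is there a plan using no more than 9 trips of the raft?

Counting alone: the courier can take at most 1 across per trip to the north bank, so moving all 5 needs at least 5 loaded trips out, with a return between consecutive ones — at least 9 crossings.
The safety rule pushes this higher. Following every safe sequence of crossings, the most of the 5 that can be at the north bank as the raft arrives there on crossing 9 is 4 — never all 5.
So the move cannot be finished within 9 crossings. (The shortest complete plan takes 11:)
1. Courier goes to the north bank with the weld-bot.  [the south bank: the cut-bot, the drill-bot, the haul-bot, the scan-bot | the north bank: the weld-bot]
2. Courier goes back to the south bank alone.  [the south bank: the cut-bot, the drill-bot, the haul-bot, the scan-bot | the north bank: the weld-bot]
3. Courier goes to the north bank with the scan-bot.  [the south bank: the cut-bot, the drill-bot, the haul-bot | the north bank: the scan-bot, the weld-bot]
4. Courier goes back to the south bank alone.  [the south bank: the cut-bot, the drill-bot, the haul-bot | the north bank: the scan-bot, the weld-bot]
5. Courier goes to the north bank with the haul-bot.  [the south bank: the cut-bot, the drill-bot | the north bank: the haul-bot, the scan-bot, the weld-bot]
6. Courier goes back to the south bank with the weld-bot.  [the south bank: the cut-bot, the drill-bot, the weld-bot | the north bank: the haul-bot, the scan-bot]
7. Courier goes to the north bank with the cut-bot.  [the south bank: the drill-bot, the weld-bot | the north bank: the cut-bot, the haul-bot, the scan-bot]
8. Courier goes back to the south bank alone.  [the south bank: the drill-bot, the weld-bot | the north bank: the cut-bot, the haul-bot, the scan-bot]
9. Courier goes to the north bank with the drill-bot.  [the south bank: the weld-bot | the north bank: the cut-bot, the drill-bot, the haul-bot, the scan-bot]
10. Courier goes back to the south bank alone.  [the south bank: the weld-bot | the north bank: the cut-bot, the drill-bot, the haul-bot, the scan-bot]
11. Courier goes to the north bank with the weld-bot.  [the south bank: — | the north bank: the cut-bot, the drill-bot, the haul-bot, the scan-bot, the weld-bot]

No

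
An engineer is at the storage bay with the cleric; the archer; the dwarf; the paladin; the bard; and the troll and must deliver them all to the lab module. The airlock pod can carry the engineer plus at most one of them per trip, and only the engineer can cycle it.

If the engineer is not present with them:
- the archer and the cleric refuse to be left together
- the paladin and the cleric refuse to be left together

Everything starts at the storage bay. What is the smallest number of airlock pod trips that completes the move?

13

Counting alone: the engineer can take at most 1 across per trip to the lab module, so moving all 6 needs at least 6 loaded trips out, with a return between consecutive ones — at least 11 crossings.
The safety rule pushes this higher. Following every safe sequence of crossings, the most of the 6 that can be at the lab module as the airlock pod arrives there on crossing 11 is 5 — never all 6.
So no plan with fewer than 13 crossings exists, and this one achieves 13:
1. Engineer goes to the lab module with the cleric.
2. Engineer goes back to the storage bay alone.
3. Engineer goes to the lab module with the archer.
4. Engineer goes back to the storage bay with the cleric.
5. Engineer goes to the lab module with the paladin.
6. Engineer goes back to the storage bay alone.
7. Engineer goes to the lab module with the dwarf.
8. Engineer goes back to the storage bay alone.
9. Engineer goes to the lab module with the bard.
10. Engineer goes back to the storage bay alone.
11. Engineer goes to the lab module with the troll.
12. Engineer goes back to the storage bay alone.
13. Engineer goes to the lab module with the cleric.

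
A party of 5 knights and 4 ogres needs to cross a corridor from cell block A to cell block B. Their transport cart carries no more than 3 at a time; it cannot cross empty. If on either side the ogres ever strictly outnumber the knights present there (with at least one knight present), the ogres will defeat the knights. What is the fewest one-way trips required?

Counting alone: each trip to cell block B takes at most 3 across and each return brings at least 1 back, so after t trips out (and t−1 returns) at most 3t − (t−1) of the 9 are across; that first reaches 9 at t = 4, so at least 7 crossings are needed.
The plan below uses exactly 7 crossings, so it is optimal:
1. 3 ogres → cell block B.  (cell block A: 5K 1O; cell block B: 0K 3O)
2. 1 ogre ← cell block A.  (cell block A: 5K 2O; cell block B: 0K 2O)
3. 3 knights → cell block B.  (cell block A: 2K 2O; cell block B: 3K 2O)
4. 1 knight ← cell block A.  (cell block A: 3K 2O; cell block B: 2K 2O)
5. 2 knights and 1 ogre → cell block B.  (cell block A: 1K 1O; cell block B: 4K 3O)
6. 1 knight ← cell block A.  (cell block A: 2K 1O; cell block B: 3K 3O)
7. 2 knights and 1 ogre → cell block B.  (cell block A: 0K 0O; cell block B: 5K 4O)

7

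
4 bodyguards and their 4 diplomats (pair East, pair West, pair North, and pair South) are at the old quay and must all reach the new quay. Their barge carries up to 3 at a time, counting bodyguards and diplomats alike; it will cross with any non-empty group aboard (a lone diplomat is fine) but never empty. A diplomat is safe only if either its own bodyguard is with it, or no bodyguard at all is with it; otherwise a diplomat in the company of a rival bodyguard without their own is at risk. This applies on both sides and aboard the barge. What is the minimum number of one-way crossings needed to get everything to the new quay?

9

Counting alone: each trip to the new quay takes at most 3 across and each return brings at least 1 back, so after t trips out (and t−1 returns) at most 3t − (t−1) of the 8 are across; that first reaches 8 at t = 4, so at least 7 crossings are needed.
The safety rule pushes this higher. Following every safe sequence of crossings, the most of the 8 that can be at the new quay as the barge arrives there on crossing 7 is 7 — never all 8.
So no plan with fewer than 9 crossings exists, and this one achieves 9:
1. bodyguard East and diplomat East cross → the new quay.
2. bodyguard East crosses ← the old quay.
3. bodyguard East, bodyguard West, and diplomat West cross → the new quay.
4. bodyguard East and diplomat East cross ← the old quay.
5. bodyguard East, bodyguard North, and bodyguard South cross → the new quay.
6. diplomat West crosses ← the old quay.
7. diplomat East and diplomat West cross → the new quay.
8. diplomat East crosses ← the old quay.
9. diplomat East, diplomat North, and diplomat South cross → the new quay.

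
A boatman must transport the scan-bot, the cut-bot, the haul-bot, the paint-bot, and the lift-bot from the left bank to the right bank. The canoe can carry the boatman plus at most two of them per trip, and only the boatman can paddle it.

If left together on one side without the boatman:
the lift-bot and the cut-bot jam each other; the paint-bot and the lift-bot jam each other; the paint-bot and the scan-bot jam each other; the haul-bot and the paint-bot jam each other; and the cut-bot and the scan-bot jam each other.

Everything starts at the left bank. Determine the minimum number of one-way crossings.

7

Counting alone: the boatman can take at most 2 across per trip to the right bank, so moving all 5 needs at least 3 loaded trips out, with a return between consecutive ones — at least 5 crossings.
The safety rule pushes this higher. Following every safe sequence of crossings, the most of the 5 that can be at the right bank as the canoe arrives there on crossing 5 is 4 — never all 5.
So no plan with fewer than 7 crossings exists, and this one achieves 7:
1. Boatman goes to the right bank with the cut-bot and the paint-bot.
2. Boatman goes back to the left bank alone.
3. Boatman goes to the right bank with the scan-bot.
4. Boatman goes back to the left bank with the cut-bot and the paint-bot.
5. Boatman goes to the right bank with the haul-bot and the lift-bot.
6. Boatman goes back to the left bank alone.
7. Boatman goes to the right bank with the cut-bot and the paint-bot.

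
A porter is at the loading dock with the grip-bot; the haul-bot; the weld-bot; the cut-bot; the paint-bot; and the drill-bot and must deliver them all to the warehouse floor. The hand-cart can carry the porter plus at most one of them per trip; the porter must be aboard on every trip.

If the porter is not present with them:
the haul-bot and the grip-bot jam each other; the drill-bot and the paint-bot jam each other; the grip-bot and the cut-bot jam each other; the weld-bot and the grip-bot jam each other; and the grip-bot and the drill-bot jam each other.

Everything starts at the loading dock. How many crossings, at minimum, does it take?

impossible

Whatever the first load, the items left behind include a forbidden pair without the porter. No opening move is safe, so no plan exists.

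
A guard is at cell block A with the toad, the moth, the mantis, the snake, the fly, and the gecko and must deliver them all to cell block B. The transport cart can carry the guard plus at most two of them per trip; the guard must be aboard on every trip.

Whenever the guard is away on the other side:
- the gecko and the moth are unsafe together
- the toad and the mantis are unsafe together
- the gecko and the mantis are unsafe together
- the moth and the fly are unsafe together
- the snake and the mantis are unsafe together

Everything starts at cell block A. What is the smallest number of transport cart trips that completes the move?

7

Counting alone: the guard can take at most 2 across per trip to cell block B, so moving all 6 needs at least 3 loaded trips out, with a return between consecutive ones — at least 5 crossings.
The safety rule pushes this higher. Following every safe sequence of crossings, the most of the 6 that can be at cell block B as the transport cart arrives there on crossing 5 is 5 — never all 6.
So no plan with fewer than 7 crossings exists, and this one achieves 7:
1. Guard goes to cell block B with the mantis and the moth.
2. Guard goes back to cell block A alone.
3. Guard goes to cell block B with the snake and the toad.
4. Guard goes back to cell block A with the mantis.
5. Guard goes to cell block B with the fly and the gecko.
6. Guard goes back to cell block A with the moth.
7. Guard goes to cell block B with the mantis and the moth.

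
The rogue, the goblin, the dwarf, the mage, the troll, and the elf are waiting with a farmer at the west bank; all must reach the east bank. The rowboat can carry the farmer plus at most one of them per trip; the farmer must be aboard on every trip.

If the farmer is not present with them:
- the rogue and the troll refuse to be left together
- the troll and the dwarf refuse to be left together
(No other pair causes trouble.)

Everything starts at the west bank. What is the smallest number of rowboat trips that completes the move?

Counting alone: the farmer can take at most 1 across per trip to the east bank, so moving all 6 needs at least 6 loaded trips out, with a return between consecutive ones — at least 11 crossings.
The safety rule pushes this higher. Following every safe sequence of crossings, the most of the 6 that can be at the east bank as the rowboat arrives there on crossing 11 is 5 — never all 6.
So no plan with fewer than 13 crossings exists, and this one achieves 13:
1. Farmer goes to the east bank with the troll.  [the west bank: the dwarf, the elf, the goblin, the mage, the rogue | the east bank: the troll]
2. Farmer goes back to the west bank alone.  [the west bank: the dwarf, the elf, the goblin, the mage, the rogue | the east bank: the troll]
3. Farmer goes to the east bank with the rogue.  [the west bank: the dwarf, the elf, the goblin, the mage | the east bank: the rogue, the troll]
4. Farmer goes back to the west bank with the troll.  [the west bank: the dwarf, the elf, the goblin, the mage, the troll | the east bank: the rogue]
5. Farmer goes to the east bank with the dwarf.  [the west bank: the elf, the goblin, the mage, the troll | the east bank: the dwarf, the rogue]
6. Farmer goes back to the west bank alone.  [the west bank: the elf, the goblin, the mage, the troll | the east bank: the dwarf, the rogue]
7. Farmer goes to the east bank with the goblin.  [the west bank: the elf, the mage, the troll | the east bank: the dwarf, the goblin, the rogue]
8. Farmer goes back to the west bank alone.  [the west bank: the elf, the mage, the troll | the east bank: the dwarf, the goblin, the rogue]
9. Farmer goes to the east bank with the mage.  [the west bank: the elf, the troll | the east bank: the dwarf, the goblin, the mage, the rogue]
10. Farmer goes back to the west bank alone.  [the west bank: the elf, the troll | the east bank: the dwarf, the goblin, the mage, the rogue]
11. Farmer goes to the east bank with the elf.  [the west bank: the troll | the east bank: the dwarf, the elf, the goblin, the mage, the rogue]
12. Farmer goes back to the west bank alone.  [the west bank: the troll | the east bank: the dwarf, the elf, the goblin, the mage, the rogue]
13. Farmer goes to the east bank with the troll.  [the west bank: — | the east bank: the dwarf, the elf, the goblin, the mage, the rogue, the troll]

13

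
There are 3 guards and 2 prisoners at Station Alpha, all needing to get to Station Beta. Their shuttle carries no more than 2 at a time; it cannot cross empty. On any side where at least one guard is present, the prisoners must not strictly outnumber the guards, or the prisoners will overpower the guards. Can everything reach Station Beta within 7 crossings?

Yes

Yes — this plan uses 7 crossings (≤ 7):
1. 2 prisoners → Station Beta.  (Station Alpha: 3G 0P; Station Beta: 0G 2P)
2. 1 prisoner ← Station Alpha.  (Station Alpha: 3G 1P; Station Beta: 0G 1P)
3. 2 guards → Station Beta.  (Station Alpha: 1G 1P; Station Beta: 2G 1P)
4. 1 guard ← Station Alpha.  (Station Alpha: 2G 1P; Station Beta: 1G 1P)
5. 1 guard and 1 prisoner → Station Beta.  (Station Alpha: 1G 0P; Station Beta: 2G 2P)
6. 1 prisoner ← Station Alpha.  (Station Alpha: 1G 1P; Station Beta: 2G 1P)
7. 1 guard and 1 prisoner → Station Beta.  (Station Alpha: 0G 0P; Station Beta: 3G 2P)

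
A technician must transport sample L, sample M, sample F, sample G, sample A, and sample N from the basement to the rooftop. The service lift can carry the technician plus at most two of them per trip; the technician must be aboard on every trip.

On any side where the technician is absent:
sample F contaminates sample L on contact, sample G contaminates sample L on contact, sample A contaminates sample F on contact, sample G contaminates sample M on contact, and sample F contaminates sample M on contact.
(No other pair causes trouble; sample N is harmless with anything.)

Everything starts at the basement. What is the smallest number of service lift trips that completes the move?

Counting alone: the technician can take at most 2 across per trip to the rooftop, so moving all 6 needs at least 3 loaded trips out, with a return between consecutive ones — at least 5 crossings.
The safety rule pushes this higher. Following every safe sequence of crossings, the most of the 6 that can be at the rooftop as the service lift arrives there on crossing 5 is 5 — never all 6.
So no plan with fewer than 7 crossings exists, and this one achieves 7:
1. Technician goes to the rooftop with sample F and sample G.
2. Technician goes back to the basement alone.
3. Technician goes to the rooftop with sample L and sample M.
4. Technician goes back to the basement with sample F and sample G.
5. Technician goes to the rooftop with sample A and sample N.
6. Technician goes back to the basement alone.
7. Technician goes to the rooftop with sample F and sample G.

7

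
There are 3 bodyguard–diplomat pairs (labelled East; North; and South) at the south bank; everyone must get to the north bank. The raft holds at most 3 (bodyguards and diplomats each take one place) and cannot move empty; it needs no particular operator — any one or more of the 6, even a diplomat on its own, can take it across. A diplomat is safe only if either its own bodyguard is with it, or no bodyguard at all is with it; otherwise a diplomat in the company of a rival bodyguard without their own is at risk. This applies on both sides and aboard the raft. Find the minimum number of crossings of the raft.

5

Counting alone: each trip to the north bank takes at most 3 across and each return brings at least 1 back, so after t trips out (and t−1 returns) at most 3t − (t−1) of the 6 are across; that first reaches 6 at t = 3, so at least 5 crossings are needed.
The plan below uses exactly 5 crossings, so it is optimal:
1. bodyguard East and diplomat East cross → the north bank.
2. bodyguard East crosses ← the south bank.
3. bodyguard East, bodyguard North, and bodyguard South cross → the north bank.
4. diplomat East crosses ← the south bank.
5. diplomat East, diplomat North, and diplomat South cross → the north bank.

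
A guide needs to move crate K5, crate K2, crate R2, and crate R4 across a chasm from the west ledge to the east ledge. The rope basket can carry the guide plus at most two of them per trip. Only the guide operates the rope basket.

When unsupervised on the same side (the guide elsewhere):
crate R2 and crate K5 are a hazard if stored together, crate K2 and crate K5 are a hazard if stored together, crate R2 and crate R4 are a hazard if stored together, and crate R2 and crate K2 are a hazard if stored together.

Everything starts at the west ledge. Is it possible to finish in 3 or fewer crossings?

No

Counting alone: the guide can take at most 2 across per trip to the east ledge, so moving all 4 needs at least 2 loaded trips out, with a return between consecutive ones — at least 3 crossings.
The safety rule pushes this higher. Following every safe sequence of crossings, the most of the 4 that can be at the east ledge as the rope basket arrives there on crossing 3 is 3 — never all 4.
So the move cannot be finished within 3 crossings. (The shortest complete plan takes 5:)
1. Guide goes to the east ledge with crate K5 and crate R2.  [the west ledge: crate K2, crate R4 | the east ledge: crate K5, crate R2]
2. Guide goes back to the west ledge with crate K5.  [the west ledge: crate K2, crate K5, crate R4 | the east ledge: crate R2]
3. Guide goes to the east ledge with crate K5 and crate R4.  [the west ledge: crate K2 | the east ledge: crate K5, crate R2, crate R4]
4. Guide goes back to the west ledge with crate R2.  [the west ledge: crate K2, crate R2 | the east ledge: crate K5, crate R4]
5. Guide goes to the east ledge with crate K2 and crate R2.  [the west ledge: — | the east ledge: crate K2, crate K5, crate R2, crate R4]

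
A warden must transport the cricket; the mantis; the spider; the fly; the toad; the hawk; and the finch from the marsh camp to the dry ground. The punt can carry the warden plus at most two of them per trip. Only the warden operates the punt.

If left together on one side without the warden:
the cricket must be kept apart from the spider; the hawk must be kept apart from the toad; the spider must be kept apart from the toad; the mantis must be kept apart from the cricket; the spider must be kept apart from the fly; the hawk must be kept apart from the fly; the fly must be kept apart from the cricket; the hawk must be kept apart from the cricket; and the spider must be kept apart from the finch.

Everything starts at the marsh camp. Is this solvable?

Whatever the first load, the items left behind include a forbidden pair without the warden. No opening move is safe, so no plan exists.

No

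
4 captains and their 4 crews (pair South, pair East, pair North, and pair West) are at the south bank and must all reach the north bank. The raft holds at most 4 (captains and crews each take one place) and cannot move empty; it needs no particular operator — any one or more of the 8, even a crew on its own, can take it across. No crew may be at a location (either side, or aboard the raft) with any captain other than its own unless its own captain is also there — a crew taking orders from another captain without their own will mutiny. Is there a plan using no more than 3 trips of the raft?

No

Counting alone: each trip to the north bank takes at most 4 across and each return brings at least 1 back, so after t trips out (and t−1 returns) at most 4t − (t−1) of the 8 are across; that first reaches 8 at t = 3, so at least 5 crossings are needed.
Since 3 < 5, 3 crossings cannot be enough. (The shortest complete plan in fact takes 5:)
1. captain South and crew South cross → the north bank.
2. captain South crosses ← the south bank.
3. captain East, captain North, captain South, and captain West cross → the north bank.
4. crew South crosses ← the south bank.
5. crew East, crew North, crew South, and crew West cross → the north bank.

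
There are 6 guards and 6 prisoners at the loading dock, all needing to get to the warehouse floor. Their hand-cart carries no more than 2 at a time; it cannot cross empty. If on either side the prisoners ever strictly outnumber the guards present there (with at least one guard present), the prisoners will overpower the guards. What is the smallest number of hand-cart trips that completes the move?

Following every safe sequence of crossings from the start, the most of the 12 that can be at the warehouse floor as the hand-cart arrives there on crossings 1, 3, 5, 7, 9 is 2, 3, 4, 5, 6 respectively; the best ever achieved is 6 of 12.
From crossing 11 on, no configuration arises that was not already reachable earlier: only 15 distinct safe configurations (who is on which side, and where the hand-cart is) can ever be reached, none of them has everyone across, and every continuation just revisits them. They are: 0 guards + 0 prisoners across (hand-cart back at the start); 0 guards + 1 prisoner across (hand-cart there); 0 guards + 1 prisoner across (hand-cart back at the start); 0 guards + 2 prisoners across (hand-cart there); 0 guards + 2 prisoners across (hand-cart back at the start); 0 guards + 3 prisoners across (hand-cart there); 0 guards + 3 prisoners across (hand-cart back at the start); 0 guards + 4 prisoners across (hand-cart there); 0 guards + 4 prisoners across (hand-cart back at the start); 0 guards + 5 prisoners across (hand-cart there); 0 guards + 5 prisoners across (hand-cart back at the start); 0 guards + 6 prisoners across (hand-cart there); 1 guard + 1 prisoner across (hand-cart there); 1 guard + 1 prisoner across (hand-cart back at the start); 2 guards + 2 prisoners across (hand-cart there). So no valid plan exists.

impossible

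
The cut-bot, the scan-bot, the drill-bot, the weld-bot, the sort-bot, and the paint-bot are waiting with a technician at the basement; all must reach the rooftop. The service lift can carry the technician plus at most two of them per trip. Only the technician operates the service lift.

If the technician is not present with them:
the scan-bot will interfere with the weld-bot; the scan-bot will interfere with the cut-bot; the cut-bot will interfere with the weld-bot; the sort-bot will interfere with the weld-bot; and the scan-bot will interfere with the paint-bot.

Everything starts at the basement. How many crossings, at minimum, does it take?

Counting alone: the technician can take at most 2 across per trip to the rooftop, so moving all 6 needs at least 3 loaded trips out, with a return between consecutive ones — at least 5 crossings.
The safety rule pushes this higher. Following every safe sequence of crossings, the most of the 6 that can be at the rooftop as the service lift arrives there on crossings 5, 7 is 4, 5 respectively — never all 6.
So no plan with fewer than 9 crossings exists, and this one achieves 9:
1. Technician goes to the rooftop with the scan-bot and the weld-bot.  [the basement: the cut-bot, the drill-bot, the paint-bot, the sort-bot | the rooftop: the scan-bot, the weld-bot]
2. Technician goes back to the basement with the scan-bot.  [the basement: the cut-bot, the drill-bot, the paint-bot, the scan-bot, the sort-bot | the rooftop: the weld-bot]
3. Technician goes to the rooftop with the cut-bot and the paint-bot.  [the basement: the drill-bot, the scan-bot, the sort-bot | the rooftop: the cut-bot, the paint-bot, the weld-bot]
4. Technician goes back to the basement with the cut-bot.  [the basement: the cut-bot, the drill-bot, the scan-bot, the sort-bot | the rooftop: the paint-bot, the weld-bot]
5. Technician goes to the rooftop with the cut-bot and the drill-bot.  [the basement: the scan-bot, the sort-bot | the rooftop: the cut-bot, the drill-bot, the paint-bot, the weld-bot]
6. Technician goes back to the basement with the cut-bot.  [the basement: the cut-bot, the scan-bot, the sort-bot | the rooftop: the drill-bot, the paint-bot, the weld-bot]
7. Technician goes to the rooftop with the cut-bot and the sort-bot.  [the basement: the scan-bot | the rooftop: the cut-bot, the drill-bot, the paint-bot, the sort-bot, the weld-bot]
8. Technician goes back to the basement with the weld-bot.  [the basement: the scan-bot, the weld-bot | the rooftop: the cut-bot, the drill-bot, the paint-bot, the sort-bot]
9. Technician goes to the rooftop with the scan-bot and the weld-bot.  [the basement: — | the rooftop: the cut-bot, the drill-bot, the paint-bot, the scan-bot, the sort-bot, the weld-bot]

9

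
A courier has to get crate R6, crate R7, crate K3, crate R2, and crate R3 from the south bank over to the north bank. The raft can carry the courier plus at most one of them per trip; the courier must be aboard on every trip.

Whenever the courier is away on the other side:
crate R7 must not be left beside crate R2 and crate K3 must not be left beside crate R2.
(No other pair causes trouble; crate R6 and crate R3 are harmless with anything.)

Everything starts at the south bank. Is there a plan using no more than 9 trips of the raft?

No

Counting alone: the courier can take at most 1 across per trip to the north bank, so moving all 5 needs at least 5 loaded trips out, with a return between consecutive ones — at least 9 crossings.
The safety rule pushes this higher. Following every safe sequence of crossings, the most of the 5 that can be at the north bank as the raft arrives there on crossing 9 is 4 — never all 5.
So the move cannot be finished within 9 crossings. (The shortest complete plan takes 11:)
1. Courier goes to the north bank with crate R2.
2. Courier goes back to the south bank alone.
3. Courier goes to the north bank with crate R6.
4. Courier goes back to the south bank alone.
5. Courier goes to the north bank with crate R7.
6. Courier goes back to the south bank with crate R2.
7. Courier goes to the north bank with crate K3.
8. Courier goes back to the south bank alone.
9. Courier goes to the north bank with crate R3.
10. Courier goes back to the south bank alone.
11. Courier goes to the north bank with crate R2.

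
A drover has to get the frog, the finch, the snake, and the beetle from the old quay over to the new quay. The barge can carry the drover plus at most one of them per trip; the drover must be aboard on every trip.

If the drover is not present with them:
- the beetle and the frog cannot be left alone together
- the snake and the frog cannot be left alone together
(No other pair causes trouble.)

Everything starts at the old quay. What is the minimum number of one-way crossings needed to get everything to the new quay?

Counting alone: the drover can take at most 1 across per trip to the new quay, so moving all 4 needs at least 4 loaded trips out, with a return between consecutive ones — at least 7 crossings.
The safety rule pushes this higher. Following every safe sequence of crossings, the most of the 4 that can be at the new quay as the barge arrives there on crossing 7 is 3 — never all 4.
So no plan with fewer than 9 crossings exists, and this one achieves 9:
1. Drover goes to the new quay with the frog.
2. Drover goes back to the old quay alone.
3. Drover goes to the new quay with the finch.
4. Drover goes back to the old quay alone.
5. Drover goes to the new quay with the snake.
6. Drover goes back to the old quay with the frog.
7. Drover goes to the new quay with the beetle.
8. Drover goes back to the old quay alone.
9. Drover goes to the new quay with the frog.

9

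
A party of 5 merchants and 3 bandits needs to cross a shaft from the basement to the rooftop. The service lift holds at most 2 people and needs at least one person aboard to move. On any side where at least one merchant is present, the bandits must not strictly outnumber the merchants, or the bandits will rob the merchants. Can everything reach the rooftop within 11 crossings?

No

Counting alone: each trip to the rooftop takes at most 2 across and each return brings at least 1 back, so after t trips out (and t−1 returns) at most 2t − (t−1) of the 8 are across; that first reaches 8 at t = 7, so at least 13 crossings are needed.
Since 11 < 13, 11 crossings cannot be enough. (The shortest complete plan in fact takes 13:)
1. 2 bandits → the rooftop.  (the basement: 5M 1B; the rooftop: 0M 2B)
2. 1 bandit ← the basement.  (the basement: 5M 2B; the rooftop: 0M 1B)
3. 2 bandits → the rooftop.  (the basement: 5M 0B; the rooftop: 0M 3B)
4. 1 bandit ← the basement.  (the basement: 5M 1B; the rooftop: 0M 2B)
5. 2 merchants → the rooftop.  (the basement: 3M 1B; the rooftop: 2M 2B)
6. 1 bandit ← the basement.  (the basement: 3M 2B; the rooftop: 2M 1B)
7. 1 merchant and 1 bandit → the rooftop.  (the basement: 2M 1B; the rooftop: 3M 2B)
8. 1 bandit ← the basement.  (the basement: 2M 2B; the rooftop: 3M 1B)
9. 2 bandits → the rooftop.  (the basement: 2M 0B; the rooftop: 3M 3B)
10. 1 bandit ← the basement.  (the basement: 2M 1B; the rooftop: 3M 2B)
11. 1 merchant and 1 bandit → the rooftop.  (the basement: 1M 0B; the rooftop: 4M 3B)
12. 1 bandit ← the basement.  (the basement: 1M 1B; the rooftop: 4M 2B)
13. 1 merchant and 1 bandit → the rooftop.  (the basement: 0M 0B; the rooftop: 5M 3B)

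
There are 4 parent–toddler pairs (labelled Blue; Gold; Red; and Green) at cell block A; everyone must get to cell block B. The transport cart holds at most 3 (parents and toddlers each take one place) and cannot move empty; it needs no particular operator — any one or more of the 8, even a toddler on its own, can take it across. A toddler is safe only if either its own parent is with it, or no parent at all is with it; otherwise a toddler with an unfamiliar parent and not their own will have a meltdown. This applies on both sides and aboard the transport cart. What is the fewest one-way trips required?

9

Counting alone: each trip to cell block B takes at most 3 across and each return brings at least 1 back, so after t trips out (and t−1 returns) at most 3t − (t−1) of the 8 are across; that first reaches 8 at t = 4, so at least 7 crossings are needed.
The safety rule pushes this higher. Following every safe sequence of crossings, the most of the 8 that can be at cell block B as the transport cart arrives there on crossing 7 is 7 — never all 8.
So no plan with fewer than 9 crossings exists, and this one achieves 9:
1. parent Blue and toddler Blue cross → cell block B.
2. parent Blue crosses ← cell block A.
3. parent Blue, parent Gold, and toddler Gold cross → cell block B.
4. parent Blue and toddler Blue cross ← cell block A.
5. parent Blue, parent Green, and parent Red cross → cell block B.
6. toddler Gold crosses ← cell block A.
7. toddler Blue and toddler Gold cross → cell block B.
8. toddler Blue crosses ← cell block A.
9. toddler Blue, toddler Green, and toddler Red cross → cell block B.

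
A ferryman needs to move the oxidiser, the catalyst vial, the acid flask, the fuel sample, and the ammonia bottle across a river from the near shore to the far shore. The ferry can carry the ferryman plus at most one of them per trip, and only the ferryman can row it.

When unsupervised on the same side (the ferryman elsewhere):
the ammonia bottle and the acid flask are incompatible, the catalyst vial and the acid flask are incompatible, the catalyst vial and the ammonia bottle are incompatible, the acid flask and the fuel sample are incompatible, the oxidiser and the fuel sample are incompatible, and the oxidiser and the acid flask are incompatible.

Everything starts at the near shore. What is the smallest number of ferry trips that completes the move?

Whatever the first load, the items left behind include a forbidden pair without the ferryman. No opening move is safe, so no plan exists.

impossible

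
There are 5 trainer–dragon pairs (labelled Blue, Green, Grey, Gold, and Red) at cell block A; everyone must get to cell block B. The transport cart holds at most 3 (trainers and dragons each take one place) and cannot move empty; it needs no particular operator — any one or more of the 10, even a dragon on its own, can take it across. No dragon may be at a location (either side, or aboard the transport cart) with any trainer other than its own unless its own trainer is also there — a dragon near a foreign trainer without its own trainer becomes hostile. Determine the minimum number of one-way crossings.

11

Counting alone: each trip to cell block B takes at most 3 across and each return brings at least 1 back, so after t trips out (and t−1 returns) at most 3t − (t−1) of the 10 are across; that first reaches 10 at t = 5, so at least 9 crossings are needed.
The safety rule pushes this higher. Following every safe sequence of crossings, the most of the 10 that can be at cell block B as the transport cart arrives there on crossing 9 is 9 — never all 10.
So no plan with fewer than 11 crossings exists, and this one achieves 11:
1. dragon Blue and trainer Blue cross → cell block B.
2. trainer Blue crosses ← cell block A.
3. dragon Gold, dragon Green, and dragon Grey cross → cell block B.
4. dragon Blue crosses ← cell block A.
5. trainer Gold, trainer Green, and trainer Grey cross → cell block B.
6. dragon Green and trainer Green cross ← cell block A.
7. trainer Blue, trainer Green, and trainer Red cross → cell block B.
8. dragon Grey crosses ← cell block A.
9. dragon Blue and dragon Green cross → cell block B.
10. dragon Blue crosses ← cell block A.
11. dragon Blue, dragon Grey, and dragon Red cross → cell block B.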